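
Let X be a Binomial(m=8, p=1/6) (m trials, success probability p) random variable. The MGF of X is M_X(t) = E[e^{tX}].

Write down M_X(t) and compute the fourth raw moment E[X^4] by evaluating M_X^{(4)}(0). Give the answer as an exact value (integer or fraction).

E[X^4] = D^4[M](0) = 617/27

M_X(t) = (e^(t)/6 + 5/6)^8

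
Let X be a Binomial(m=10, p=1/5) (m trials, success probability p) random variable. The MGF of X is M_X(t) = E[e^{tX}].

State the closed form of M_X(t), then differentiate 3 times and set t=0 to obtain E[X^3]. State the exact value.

M_X(t) = (e^(t)/5 + 4/5)^10

E[X^3] = M^(3)(0) = 464/25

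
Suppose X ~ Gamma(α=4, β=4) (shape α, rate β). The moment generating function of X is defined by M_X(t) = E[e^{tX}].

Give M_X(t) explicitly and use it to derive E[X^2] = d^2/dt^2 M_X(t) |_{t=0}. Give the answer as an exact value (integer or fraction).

M_X(t) = 256/(4 - t)^4
dM/dt = -1024/(t^5 - 20*t^4 + 160*t^3 - 640*t^2 + 1280*t - 1024)
d^2M/dt^2 = 5120/(t^6 - 24*t^5 + 240*t^4 - 1280*t^3 + 3840*t^2 - 6144*t + 4096)

E[X^2] = d^2M/dt^2 |_{t=0} = 5/4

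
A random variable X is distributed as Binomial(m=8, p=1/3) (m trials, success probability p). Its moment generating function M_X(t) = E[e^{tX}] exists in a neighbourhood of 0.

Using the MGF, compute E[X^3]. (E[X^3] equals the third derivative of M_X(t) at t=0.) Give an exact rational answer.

E[X^3] = d^3M/dt^3 |_{t=0} = 304/9

M_X(t) = (e^(t)/3 + 2/3)^8
dM/dt = 8*e^(8*t)/6561 + 112*e^(7*t)/6561 + 224*e^(6*t)/2187 + 2240*e^(5*t)/6561 + 4480*e^(4*t)/6561 + 1792*e^(3*t)/2187 + 3584*e^(2*t)/6561 + 1024*e^(t)/6561
d^2M/dt^2 = 64*e^(8*t)/6561 + 784*e^(7*t)/6561 + 448*e^(6*t)/729 + 11200*e^(5*t)/6561 + 17920*e^(4*t)/6561 + 1792*e^(3*t)/729 + 7168*e^(2*t)/6561 + 1024*e^(t)/6561
d^3M/dt^3 = 512*e^(8*t)/6561 + 5488*e^(7*t)/6561 + 896*e^(6*t)/243 + 56000*e^(5*t)/6561 + 71680*e^(4*t)/6561 + 1792*e^(3*t)/243 + 14336*e^(2*t)/6561 + 1024*e^(t)/6561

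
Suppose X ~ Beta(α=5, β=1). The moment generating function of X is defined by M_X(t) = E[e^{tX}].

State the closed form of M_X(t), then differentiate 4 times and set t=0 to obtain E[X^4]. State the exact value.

M_X(t) = ₁F₁(5; 6; t)
dM/dt = 5*₁F₁(6; 7; t)/6
d^2M/dt^2 = 5*₁F₁(7; 8; t)/7
d^3M/dt^3 = 5*₁F₁(8; 9; t)/8
d^4M/dt^4 = 5*₁F₁(9; 10; t)/9

E[X^4] = d^4M/dt^4 |_{t=0} = 5/9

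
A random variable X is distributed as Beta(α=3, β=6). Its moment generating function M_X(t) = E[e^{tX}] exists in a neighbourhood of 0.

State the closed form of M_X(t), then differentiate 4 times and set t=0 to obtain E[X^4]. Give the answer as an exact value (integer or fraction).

E[X^4] = D^4[M](0) = 1/33

M_X(t) = ₁F₁(3; 9; t)
D^4[M](t) = ₁F₁(7; 13; t)/33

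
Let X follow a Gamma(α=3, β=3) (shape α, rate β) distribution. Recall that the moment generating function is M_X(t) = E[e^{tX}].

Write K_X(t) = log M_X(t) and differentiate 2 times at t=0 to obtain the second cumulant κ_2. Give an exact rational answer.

M_X(t) = 27/(3 - t)^3
K_X(t) = log M_X(t) = -3*log(3 - t) + 3*log(3)
D^2[K](t) = 3/(t^2 - 6*t + 9)

κ_2 = D^2[K](0) = 1/3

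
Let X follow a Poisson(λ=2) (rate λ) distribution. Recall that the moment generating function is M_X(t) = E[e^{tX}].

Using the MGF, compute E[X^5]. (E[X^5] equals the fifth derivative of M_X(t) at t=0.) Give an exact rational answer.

E[X^5] = d^5M/dt^5 |_{t=0} = 454

M_X(t) = e^(2*e^(t) - 2)
dM/dt = 2*e^(-2)*e^(t)*e^(2*e^(t))
d^2M/dt^2 = (4*e^(2*t)*e^(2*e^(t)) + 2*e^(t)*e^(2*e^(t)))*e^(-2)
d^3M/dt^3 = (8*e^(3*t)*e^(2*e^(t)) + 12*e^(2*t)*e^(2*e^(t)) + 2*e^(t)*e^(2*e^(t)))*e^(-2)
d^4M/dt^4 = (16*e^(4*t)*e^(2*e^(t)) + 48*e^(3*t)*e^(2*e^(t)) + 28*e^(2*t)*e^(2*e^(t)) + 2*e^(t)*e^(2*e^(t)))*e^(-2)
d^5M/dt^5 = (32*e^(5*t)*e^(2*e^(t)) + 160*e^(4*t)*e^(2*e^(t)) + 200*e^(3*t)*e^(2*e^(t)) + 60*e^(2*t)*e^(2*e^(t)) + 2*e^(t)*e^(2*e^(t)))*e^(-2)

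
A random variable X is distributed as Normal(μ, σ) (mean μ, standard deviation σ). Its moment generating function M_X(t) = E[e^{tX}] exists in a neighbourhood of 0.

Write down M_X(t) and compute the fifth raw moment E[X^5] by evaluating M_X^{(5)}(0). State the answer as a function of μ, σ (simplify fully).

E[X^5] = M′′′′′(0) = μ*(μ^4 + 10*μ^2*σ^2 + 15*σ^4)

M_X(t) = e^(μ*t + σ^2*t^2/2)
M′(t) = μ*e^(μ*t)*e^(σ^2*t^2/2) + σ^2*t*e^(μ*t)*e^(σ^2*t^2/2)
M′′(t) = μ^2*e^(μ*t)*e^(σ^2*t^2/2) + 2*μ*σ^2*t*e^(μ*t)*e^(σ^2*t^2/2) + σ^4*t^2*e^(μ*t)*e^(σ^2*t^2/2) + σ^2*e^(μ*t)*e^(σ^2*t^2/2)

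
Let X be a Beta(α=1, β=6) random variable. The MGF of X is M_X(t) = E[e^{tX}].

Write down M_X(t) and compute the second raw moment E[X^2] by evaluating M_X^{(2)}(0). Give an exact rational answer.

M_X(t) = ₁F₁(1; 7; t)
M′(t) = ₁F₁(2; 8; t)/7
M′′(t) = ₁F₁(3; 9; t)/28

E[X^2] = M′′(0) = 1/28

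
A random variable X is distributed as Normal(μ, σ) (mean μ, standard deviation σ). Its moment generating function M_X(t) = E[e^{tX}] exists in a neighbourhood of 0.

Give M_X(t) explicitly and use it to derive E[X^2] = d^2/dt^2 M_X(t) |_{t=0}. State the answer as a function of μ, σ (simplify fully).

E[X^2] = M^(2)(0) = μ^2 + σ^2

M_X(t) = e^(μ*t + σ^2*t^2/2)
M^(2)(t) = μ^2*e^(μ*t)*e^(σ^2*t^2/2) + 2*μ*σ^2*t*e^(μ*t)*e^(σ^2*t^2/2) + σ^4*t^2*e^(μ*t)*e^(σ^2*t^2/2) + σ^2*e^(μ*t)*e^(σ^2*t^2/2)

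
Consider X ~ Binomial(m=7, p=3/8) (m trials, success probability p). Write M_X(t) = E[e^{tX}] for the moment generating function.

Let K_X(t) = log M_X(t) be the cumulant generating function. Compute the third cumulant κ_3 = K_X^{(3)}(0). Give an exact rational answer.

M_X(t) = (3*e^(t)/8 + 5/8)^7
K_X(t) = log M_X(t) = 7*log(3*e^(t)/8 + 5/8)
dK/dt = 21*e^(t)/(3*e^(t) + 5)
d^2K/dt^2 = 105*e^(t)/(9*e^(2*t) + 30*e^(t) + 25)
d^3K/dt^3 = (-315*e^(2*t) + 525*e^(t))/(27*e^(3*t) + 135*e^(2*t) + 225*e^(t) + 125)

κ_3 = d^3K/dt^3 |_{t=0} = 105/256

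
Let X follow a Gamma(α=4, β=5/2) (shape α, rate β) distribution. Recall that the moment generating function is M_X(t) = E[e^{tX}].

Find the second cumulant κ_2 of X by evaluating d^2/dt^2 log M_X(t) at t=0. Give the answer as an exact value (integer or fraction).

M_X(t) = 625/(16*(5/2 - t)^4)
K_X(t) = log M_X(t) = -4*log(5/2 - t) - 4*log(2) + 4*log(5)
K′(t) = -8/(2*t - 5)
K′′(t) = 16/(4*t^2 - 20*t + 25)

κ_2 = K′′(0) = 16/25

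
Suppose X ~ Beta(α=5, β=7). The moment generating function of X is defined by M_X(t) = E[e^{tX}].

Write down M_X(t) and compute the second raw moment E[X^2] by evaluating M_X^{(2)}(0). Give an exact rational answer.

E[X^2] = M^(2)(0) = 5/26

M_X(t) = ₁F₁(5; 12; t)
M^(2)(t) = 5*₁F₁(7; 14; t)/26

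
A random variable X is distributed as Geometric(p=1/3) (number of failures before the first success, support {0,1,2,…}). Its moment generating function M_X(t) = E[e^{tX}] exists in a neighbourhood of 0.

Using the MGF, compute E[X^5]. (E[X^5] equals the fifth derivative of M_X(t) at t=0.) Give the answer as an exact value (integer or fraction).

E[X^5] = D^5[M](0) = 9002

M_X(t) = 1/(3*(1 - 2*e^(t)/3))
D^5[M](t) = (32*e^(5*t) + 1248*e^(4*t) + 4752*e^(3*t) + 2808*e^(2*t) + 162*e^(t))/(64*e^(6*t) - 576*e^(5*t) + 2160*e^(4*t) - 4320*e^(3*t) + 4860*e^(2*t) - 2916*e^(t) + 729)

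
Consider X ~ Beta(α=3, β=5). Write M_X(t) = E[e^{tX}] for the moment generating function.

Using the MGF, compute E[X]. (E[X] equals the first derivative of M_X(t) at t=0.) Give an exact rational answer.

E[X] = M′(0) = 3/8

M_X(t) = ₁F₁(3; 8; t)
M′(t) = 3*₁F₁(4; 9; t)/8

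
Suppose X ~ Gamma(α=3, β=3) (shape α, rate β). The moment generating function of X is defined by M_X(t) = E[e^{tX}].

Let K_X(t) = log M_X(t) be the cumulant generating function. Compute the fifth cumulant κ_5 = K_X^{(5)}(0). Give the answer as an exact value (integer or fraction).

M_X(t) = 27/(3 - t)^3
K_X(t) = log M_X(t) = -3*log(3 - t) + 3*log(3)
D^5[K](t) = -72/(t^5 - 15*t^4 + 90*t^3 - 270*t^2 + 405*t - 243)

κ_5 = D^5[K](0) = 8/27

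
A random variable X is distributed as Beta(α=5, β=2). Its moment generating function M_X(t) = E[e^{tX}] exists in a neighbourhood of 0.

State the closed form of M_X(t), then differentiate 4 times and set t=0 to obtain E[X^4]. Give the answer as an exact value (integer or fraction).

E[X^4] = D^4[M](0) = 1/3

M_X(t) = ₁F₁(5; 7; t)
D^4[M](t) = ₁F₁(9; 11; t)/3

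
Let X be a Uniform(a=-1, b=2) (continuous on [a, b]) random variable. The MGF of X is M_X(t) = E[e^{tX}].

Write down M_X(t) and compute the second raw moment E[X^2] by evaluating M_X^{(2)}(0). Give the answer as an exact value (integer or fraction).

M_X(t) = (e^(2*t) - e^(-t))/(3*t)
D^2[M](t) = (4*t^2*e^(3*t) - t^2 - 4*t*e^(3*t) - 2*t + 2*e^(3*t) - 2)*e^(-t)/(3*t^3)

E[X^2] = D^2[M](0) = 1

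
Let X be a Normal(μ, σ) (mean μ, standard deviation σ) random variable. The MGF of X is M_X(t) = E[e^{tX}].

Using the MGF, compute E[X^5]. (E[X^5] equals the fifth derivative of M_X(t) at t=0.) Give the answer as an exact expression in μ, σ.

M_X(t) = e^(μ*t + σ^2*t^2/2)
dM/dt = μ*e^(μ*t)*e^(σ^2*t^2/2) + σ^2*t*e^(μ*t)*e^(σ^2*t^2/2)
d^2M/dt^2 = μ^2*e^(μ*t)*e^(σ^2*t^2/2) + 2*μ*σ^2*t*e^(μ*t)*e^(σ^2*t^2/2) + σ^4*t^2*e^(μ*t)*e^(σ^2*t^2/2) + σ^2*e^(μ*t)*e^(σ^2*t^2/2)

E[X^5] = d^5M/dt^5 |_{t=0} = μ*(μ^4 + 10*μ^2*σ^2 + 15*σ^4)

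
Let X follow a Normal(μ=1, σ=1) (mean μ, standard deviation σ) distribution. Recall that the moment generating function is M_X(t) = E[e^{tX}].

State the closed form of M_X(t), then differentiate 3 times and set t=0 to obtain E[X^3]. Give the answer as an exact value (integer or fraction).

M_X(t) = e^(t^2/2 + t)
M′(t) = t*e^(t)*e^(t^2/2) + e^(t)*e^(t^2/2)
M′′(t) = t^2*e^(t)*e^(t^2/2) + 2*t*e^(t)*e^(t^2/2) + 2*e^(t)*e^(t^2/2)
M′′′(t) = t^3*e^(t)*e^(t^2/2) + 3*t^2*e^(t)*e^(t^2/2) + 6*t*e^(t)*e^(t^2/2) + 4*e^(t)*e^(t^2/2)

E[X^3] = M′′′(0) = 4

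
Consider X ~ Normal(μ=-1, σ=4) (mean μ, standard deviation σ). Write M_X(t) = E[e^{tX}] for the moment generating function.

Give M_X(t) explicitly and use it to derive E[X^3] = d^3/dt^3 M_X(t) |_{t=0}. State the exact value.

E[X^3] = d^3M/dt^3 |_{t=0} = -49

M_X(t) = e^(8*t^2 - t)
dM/dt = 16*t*e^(-t)*e^(8*t^2) - e^(-t)*e^(8*t^2)
d^2M/dt^2 = (256*t^2*e^(8*t^2) - 32*t*e^(8*t^2) + 17*e^(8*t^2))*e^(-t)
d^3M/dt^3 = (4096*t^3*e^(8*t^2) - 768*t^2*e^(8*t^2) + 816*t*e^(8*t^2) - 49*e^(8*t^2))*e^(-t)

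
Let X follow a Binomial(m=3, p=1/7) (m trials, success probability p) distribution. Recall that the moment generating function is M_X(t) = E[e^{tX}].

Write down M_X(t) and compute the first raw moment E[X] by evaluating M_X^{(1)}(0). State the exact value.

M_X(t) = (e^(t)/7 + 6/7)^3
M′(t) = 3*e^(3*t)/343 + 36*e^(2*t)/343 + 108*e^(t)/343

E[X] = M′(0) = 3/7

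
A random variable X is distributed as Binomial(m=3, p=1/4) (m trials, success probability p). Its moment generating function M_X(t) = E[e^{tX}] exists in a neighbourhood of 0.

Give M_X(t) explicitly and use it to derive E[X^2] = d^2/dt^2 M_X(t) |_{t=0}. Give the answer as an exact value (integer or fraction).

M_X(t) = (e^(t)/4 + 3/4)^3
M^(2)(t) = 9*e^(3*t)/64 + 9*e^(2*t)/16 + 27*e^(t)/64

E[X^2] = M^(2)(0) = 9/8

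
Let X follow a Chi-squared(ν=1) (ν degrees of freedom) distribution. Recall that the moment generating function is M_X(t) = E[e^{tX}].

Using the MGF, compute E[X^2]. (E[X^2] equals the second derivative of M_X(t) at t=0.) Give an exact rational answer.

E[X^2] = d^2M/dt^2 |_{t=0} = 3

M_X(t) = 1/√(1 - 2*t)
dM/dt = -1/(2*t*√(1 - 2*t) - √(1 - 2*t))
d^2M/dt^2 = 3/(4*t^2*√(1 - 2*t) - 4*t*√(1 - 2*t) + √(1 - 2*t))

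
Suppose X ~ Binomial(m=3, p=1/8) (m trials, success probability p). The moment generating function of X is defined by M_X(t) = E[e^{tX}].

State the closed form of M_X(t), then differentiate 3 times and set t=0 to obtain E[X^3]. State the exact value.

M_X(t) = (e^(t)/8 + 7/8)^3
M^(3)(t) = 27*e^(3*t)/512 + 21*e^(2*t)/64 + 147*e^(t)/512

E[X^3] = M^(3)(0) = 171/256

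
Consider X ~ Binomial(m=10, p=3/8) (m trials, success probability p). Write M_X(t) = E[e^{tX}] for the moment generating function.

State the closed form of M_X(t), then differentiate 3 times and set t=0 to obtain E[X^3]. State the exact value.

M_X(t) = (3*e^(t)/8 + 5/8)^10

E[X^3] = M′′′(0) = 1275/16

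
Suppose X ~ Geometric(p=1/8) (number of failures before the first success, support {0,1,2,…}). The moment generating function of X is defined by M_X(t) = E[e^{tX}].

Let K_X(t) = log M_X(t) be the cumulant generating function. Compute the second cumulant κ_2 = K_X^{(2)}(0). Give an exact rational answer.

M_X(t) = 1/(8*(1 - 7*e^(t)/8))
K_X(t) = log M_X(t) = -log(1 - 7*e^(t)/8) - 3*log(2)
K′(t) = -7*e^(t)/(7*e^(t) - 8)
K′′(t) = 56*e^(t)/(49*e^(2*t) - 112*e^(t) + 64)

κ_2 = K′′(0) = 56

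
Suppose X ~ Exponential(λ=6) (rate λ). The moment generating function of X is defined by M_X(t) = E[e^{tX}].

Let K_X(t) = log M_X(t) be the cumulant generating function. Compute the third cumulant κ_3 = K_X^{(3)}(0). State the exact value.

κ_3 = K^(3)(0) = 1/108

M_X(t) = 6/(6 - t)
K_X(t) = log M_X(t) = -log(6 - t) + log(6)
K^(3)(t) = -2/(t^3 - 18*t^2 + 108*t - 216)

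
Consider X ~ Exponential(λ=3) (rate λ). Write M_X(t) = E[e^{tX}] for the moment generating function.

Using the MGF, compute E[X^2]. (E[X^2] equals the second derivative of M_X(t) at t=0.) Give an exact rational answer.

E[X^2] = M′′(0) = 2/9

M_X(t) = 3/(3 - t)
M′(t) = 3/(t^2 - 6*t + 9)
M′′(t) = -6/(t^3 - 9*t^2 + 27*t - 27)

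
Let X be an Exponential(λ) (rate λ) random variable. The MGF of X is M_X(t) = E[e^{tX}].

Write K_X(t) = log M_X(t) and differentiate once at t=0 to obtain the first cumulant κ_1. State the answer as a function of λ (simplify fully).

κ_1 = D[K](0) = 1/λ

M_X(t) = λ/(λ - t)
K_X(t) = log M_X(t) = log(λ) - log(λ - t)
D[K](t) = -1/(-λ + t)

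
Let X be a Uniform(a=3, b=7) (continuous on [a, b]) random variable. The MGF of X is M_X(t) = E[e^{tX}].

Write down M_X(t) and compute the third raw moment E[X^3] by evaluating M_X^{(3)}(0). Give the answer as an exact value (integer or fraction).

M_X(t) = (e^(7*t) - e^(3*t))/(4*t)
M′(t) = (7*t*e^(7*t) - 3*t*e^(3*t) - e^(7*t) + e^(3*t))/(4*t^2)
M′′(t) = (49*t^2*e^(7*t) - 9*t^2*e^(3*t) - 14*t*e^(7*t) + 6*t*e^(3*t) + 2*e^(7*t) - 2*e^(3*t))/(4*t^3)
M′′′(t) = (343*t^3*e^(7*t) - 27*t^3*e^(3*t) - 147*t^2*e^(7*t) + 27*t^2*e^(3*t) + 42*t*e^(7*t) - 18*t*e^(3*t) - 6*e^(7*t) + 6*e^(3*t))/(4*t^4)

E[X^3] = M′′′(0) = 145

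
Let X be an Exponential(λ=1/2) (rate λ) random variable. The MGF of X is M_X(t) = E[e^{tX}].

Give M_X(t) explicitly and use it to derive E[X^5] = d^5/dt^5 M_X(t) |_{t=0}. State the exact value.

E[X^5] = M′′′′′(0) = 3840

M_X(t) = 1/(2*(1/2 - t))
M′(t) = 2/(4*t^2 - 4*t + 1)
M′′(t) = -8/(8*t^3 - 12*t^2 + 6*t - 1)
M′′′(t) = 48/(16*t^4 - 32*t^3 + 24*t^2 - 8*t + 1)
M′′′′(t) = -384/(32*t^5 - 80*t^4 + 80*t^3 - 40*t^2 + 10*t - 1)
M′′′′′(t) = 3840/(64*t^6 - 192*t^5 + 240*t^4 - 160*t^3 + 60*t^2 - 12*t + 1)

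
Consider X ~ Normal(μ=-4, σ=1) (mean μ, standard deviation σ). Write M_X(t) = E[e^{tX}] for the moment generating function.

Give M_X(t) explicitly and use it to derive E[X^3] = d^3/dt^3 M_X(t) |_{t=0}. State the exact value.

M_X(t) = e^(t^2/2 - 4*t)
dM/dt = t*e^(-4*t)*e^(t^2/2) - 4*e^(-4*t)*e^(t^2/2)
d^2M/dt^2 = (t^2*e^(t^2/2) - 8*t*e^(t^2/2) + 17*e^(t^2/2))*e^(-4*t)
d^3M/dt^3 = (t^3*e^(t^2/2) - 12*t^2*e^(t^2/2) + 51*t*e^(t^2/2) - 76*e^(t^2/2))*e^(-4*t)

E[X^3] = d^3M/dt^3 |_{t=0} = -76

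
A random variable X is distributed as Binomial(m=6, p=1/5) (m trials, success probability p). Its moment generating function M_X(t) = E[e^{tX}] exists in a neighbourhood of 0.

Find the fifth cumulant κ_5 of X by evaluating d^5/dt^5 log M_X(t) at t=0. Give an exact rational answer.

κ_5 = D^5[K](0) = -1656/3125

M_X(t) = (e^(t)/5 + 4/5)^6
K_X(t) = log M_X(t) = 6*log(e^(t)/5 + 4/5)
D^5[K](t) = (-24*e^(4*t) + 1056*e^(3*t) - 4224*e^(2*t) + 1536*e^(t))/(e^(5*t) + 20*e^(4*t) + 160*e^(3*t) + 640*e^(2*t) + 1280*e^(t) + 1024)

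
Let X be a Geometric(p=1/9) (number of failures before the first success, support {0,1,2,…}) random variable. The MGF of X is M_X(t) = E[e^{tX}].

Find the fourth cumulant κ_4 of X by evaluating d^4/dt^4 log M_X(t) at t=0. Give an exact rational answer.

M_X(t) = 1/(9*(1 - 8*e^(t)/9))
K_X(t) = log M_X(t) = -log(1 - 8*e^(t)/9) - 2*log(3)
K′(t) = -8*e^(t)/(8*e^(t) - 9)
K′′(t) = 72*e^(t)/(64*e^(2*t) - 144*e^(t) + 81)
K′′′(t) = (-576*e^(2*t) - 648*e^(t))/(512*e^(3*t) - 1728*e^(2*t) + 1944*e^(t) - 729)
K′′′′(t) = (4608*e^(3*t) + 20736*e^(2*t) + 5832*e^(t))/(4096*e^(4*t) - 18432*e^(3*t) + 31104*e^(2*t) - 23328*e^(t) + 6561)

κ_4 = K′′′′(0) = 31176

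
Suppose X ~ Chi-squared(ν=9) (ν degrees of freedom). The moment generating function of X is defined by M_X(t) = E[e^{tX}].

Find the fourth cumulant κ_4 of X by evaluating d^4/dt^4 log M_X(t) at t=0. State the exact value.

M_X(t) = (1 - 2*t)^(-9/2)
K_X(t) = log M_X(t) = -9*log(1 - 2*t)/2
K^(4)(t) = 432/(16*t^4 - 32*t^3 + 24*t^2 - 8*t + 1)

κ_4 = K^(4)(0) = 432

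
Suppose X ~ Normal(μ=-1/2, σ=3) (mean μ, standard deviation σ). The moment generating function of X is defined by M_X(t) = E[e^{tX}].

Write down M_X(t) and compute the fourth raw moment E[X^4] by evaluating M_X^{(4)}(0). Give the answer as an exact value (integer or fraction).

E[X^4] = D^4[M](0) = 4105/16

M_X(t) = e^(9*t^2/2 - t/2)
D^4[M](t) = (104976*t^4*e^(9*t^2/2) - 23328*t^3*e^(9*t^2/2) + 71928*t^2*e^(9*t^2/2) - 7848*t*e^(9*t^2/2) + 4105*e^(9*t^2/2))*e^(-t/2)/16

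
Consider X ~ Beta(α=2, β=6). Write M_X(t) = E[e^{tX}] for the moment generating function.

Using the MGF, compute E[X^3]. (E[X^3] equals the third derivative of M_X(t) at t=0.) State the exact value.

M_X(t) = ₁F₁(2; 8; t)
M^(3)(t) = ₁F₁(5; 11; t)/30

E[X^3] = M^(3)(0) = 1/30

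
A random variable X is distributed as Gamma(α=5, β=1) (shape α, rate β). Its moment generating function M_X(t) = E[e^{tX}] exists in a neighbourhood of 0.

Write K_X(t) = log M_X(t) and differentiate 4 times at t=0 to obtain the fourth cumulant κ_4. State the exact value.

M_X(t) = (1 - t)^(-5)
K_X(t) = log M_X(t) = -5*log(1 - t)
K′(t) = -5/(t - 1)
K′′(t) = 5/(t^2 - 2*t + 1)
K′′′(t) = -10/(t^3 - 3*t^2 + 3*t - 1)
K′′′′(t) = 30/(t^4 - 4*t^3 + 6*t^2 - 4*t + 1)

κ_4 = K′′′′(0) = 30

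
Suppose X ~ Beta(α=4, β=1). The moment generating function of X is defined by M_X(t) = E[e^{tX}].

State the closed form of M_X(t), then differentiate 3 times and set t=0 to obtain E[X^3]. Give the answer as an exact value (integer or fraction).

M_X(t) = ₁F₁(4; 5; t)
M′(t) = 4*₁F₁(5; 6; t)/5
M′′(t) = 2*₁F₁(6; 7; t)/3
M′′′(t) = 4*₁F₁(7; 8; t)/7

E[X^3] = M′′′(0) = 4/7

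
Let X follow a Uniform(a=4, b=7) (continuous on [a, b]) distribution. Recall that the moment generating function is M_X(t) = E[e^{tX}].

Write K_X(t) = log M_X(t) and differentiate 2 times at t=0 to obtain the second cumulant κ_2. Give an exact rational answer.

κ_2 = K^(2)(0) = 3/4

M_X(t) = (e^(7*t) - e^(4*t))/(3*t)
K_X(t) = log M_X(t) = -log(t) + log(e^(7*t) - e^(4*t)) - log(3)
K^(2)(t) = (-9*t^2*e^(3*t) + e^(6*t) - 2*e^(3*t) + 1)/(t^2*e^(6*t) - 2*t^2*e^(3*t) + t^2)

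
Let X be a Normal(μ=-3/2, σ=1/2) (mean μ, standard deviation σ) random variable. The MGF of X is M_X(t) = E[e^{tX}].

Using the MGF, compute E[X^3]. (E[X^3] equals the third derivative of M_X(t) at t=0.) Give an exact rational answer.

E[X^3] = D^3[M](0) = -9/2

M_X(t) = e^(t^2/8 - 3*t/2)
D^3[M](t) = (t^3*e^(t^2/8) - 18*t^2*e^(t^2/8) + 120*t*e^(t^2/8) - 288*e^(t^2/8))*e^(-3*t/2)/64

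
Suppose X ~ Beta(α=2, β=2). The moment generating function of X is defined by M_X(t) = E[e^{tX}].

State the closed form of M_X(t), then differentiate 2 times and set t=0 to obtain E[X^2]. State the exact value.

E[X^2] = d^2M/dt^2 |_{t=0} = 3/10

M_X(t) = ₁F₁(2; 4; t)
dM/dt = ₁F₁(3; 5; t)/2
d^2M/dt^2 = 3*₁F₁(4; 6; t)/10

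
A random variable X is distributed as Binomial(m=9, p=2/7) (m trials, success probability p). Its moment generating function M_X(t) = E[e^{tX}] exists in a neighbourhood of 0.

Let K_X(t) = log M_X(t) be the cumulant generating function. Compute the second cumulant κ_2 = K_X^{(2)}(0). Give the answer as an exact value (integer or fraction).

M_X(t) = (2*e^(t)/7 + 5/7)^9
K_X(t) = log M_X(t) = 9*log(2*e^(t)/7 + 5/7)
K′(t) = 18*e^(t)/(2*e^(t) + 5)
K′′(t) = 90*e^(t)/(4*e^(2*t) + 20*e^(t) + 25)

κ_2 = K′′(0) = 90/49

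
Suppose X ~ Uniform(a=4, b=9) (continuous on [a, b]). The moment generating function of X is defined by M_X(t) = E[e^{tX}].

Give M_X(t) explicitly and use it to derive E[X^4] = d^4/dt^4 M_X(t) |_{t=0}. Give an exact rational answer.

E[X^4] = M^(4)(0) = 2321

M_X(t) = (e^(9*t) - e^(4*t))/(5*t)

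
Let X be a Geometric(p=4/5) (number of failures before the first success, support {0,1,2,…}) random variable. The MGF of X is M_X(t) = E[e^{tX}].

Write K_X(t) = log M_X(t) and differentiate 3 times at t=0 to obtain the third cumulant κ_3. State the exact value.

M_X(t) = 4/(5*(1 - e^(t)/5))
K_X(t) = log M_X(t) = -log(1 - e^(t)/5) - log(5) + 2*log(2)
K′(t) = -e^(t)/(e^(t) - 5)
K′′(t) = 5*e^(t)/(e^(2*t) - 10*e^(t) + 25)
K′′′(t) = (-5*e^(2*t) - 25*e^(t))/(e^(3*t) - 15*e^(2*t) + 75*e^(t) - 125)

κ_3 = K′′′(0) = 15/32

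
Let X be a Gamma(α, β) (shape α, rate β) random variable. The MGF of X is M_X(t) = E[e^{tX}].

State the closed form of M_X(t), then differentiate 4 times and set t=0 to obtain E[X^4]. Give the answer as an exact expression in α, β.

M_X(t) = (β/(β - t))^α
D^4[M](t) = (α^4*β^α*(1/(β - t))^α + 6*α^3*β^α*(1/(β - t))^α + 11*α^2*β^α*(1/(β - t))^α + 6*α*β^α*(1/(β - t))^α)/(β^4 - 4*β^3*t + 6*β^2*t^2 - 4*β*t^3 + t^4)

E[X^4] = D^4[M](0) = α*(α^3 + 6*α^2 + 11*α + 6)/β^4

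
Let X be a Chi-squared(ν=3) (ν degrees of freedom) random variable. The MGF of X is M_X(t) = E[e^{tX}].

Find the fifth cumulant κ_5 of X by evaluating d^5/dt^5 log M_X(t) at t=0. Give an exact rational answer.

κ_5 = D^5[K](0) = 1152

M_X(t) = (1 - 2*t)^(-3/2)
K_X(t) = log M_X(t) = -3*log(1 - 2*t)/2
D^5[K](t) = -1152/(32*t^5 - 80*t^4 + 80*t^3 - 40*t^2 + 10*t - 1)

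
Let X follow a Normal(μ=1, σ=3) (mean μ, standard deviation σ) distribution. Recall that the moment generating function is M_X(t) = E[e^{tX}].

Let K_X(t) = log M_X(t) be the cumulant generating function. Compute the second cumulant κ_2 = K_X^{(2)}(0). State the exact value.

M_X(t) = e^(9*t^2/2 + t)
K_X(t) = log M_X(t) = 9*t^2/2 + t
D^2[K](t) = 9

κ_2 = D^2[K](0) = 9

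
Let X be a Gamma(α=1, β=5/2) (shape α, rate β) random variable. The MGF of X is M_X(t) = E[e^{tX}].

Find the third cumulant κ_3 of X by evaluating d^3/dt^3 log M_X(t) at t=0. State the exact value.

M_X(t) = 5/(2*(5/2 - t))
K_X(t) = log M_X(t) = -log(5/2 - t) - log(2) + log(5)
K′(t) = -2/(2*t - 5)
K′′(t) = 4/(4*t^2 - 20*t + 25)
K′′′(t) = -16/(8*t^3 - 60*t^2 + 150*t - 125)

κ_3 = K′′′(0) = 16/125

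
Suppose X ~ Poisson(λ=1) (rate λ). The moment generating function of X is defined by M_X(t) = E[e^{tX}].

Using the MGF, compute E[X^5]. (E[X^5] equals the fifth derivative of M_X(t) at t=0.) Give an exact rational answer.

M_X(t) = e^(e^(t) - 1)
M^(5)(t) = (e^(5*t)*e^(e^(t)) + 10*e^(4*t)*e^(e^(t)) + 25*e^(3*t)*e^(e^(t)) + 15*e^(2*t)*e^(e^(t)) + e^(t)*e^(e^(t)))*e^(-1)

E[X^5] = M^(5)(0) = 52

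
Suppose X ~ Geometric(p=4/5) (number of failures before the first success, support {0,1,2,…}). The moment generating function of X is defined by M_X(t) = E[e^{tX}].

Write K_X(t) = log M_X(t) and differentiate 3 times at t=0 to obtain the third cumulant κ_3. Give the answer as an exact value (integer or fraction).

M_X(t) = 4/(5*(1 - e^(t)/5))
K_X(t) = log M_X(t) = -log(1 - e^(t)/5) - log(5) + 2*log(2)
dK/dt = -e^(t)/(e^(t) - 5)
d^2K/dt^2 = 5*e^(t)/(e^(2*t) - 10*e^(t) + 25)
d^3K/dt^3 = (-5*e^(2*t) - 25*e^(t))/(e^(3*t) - 15*e^(2*t) + 75*e^(t) - 125)

κ_3 = d^3K/dt^3 |_{t=0} = 15/32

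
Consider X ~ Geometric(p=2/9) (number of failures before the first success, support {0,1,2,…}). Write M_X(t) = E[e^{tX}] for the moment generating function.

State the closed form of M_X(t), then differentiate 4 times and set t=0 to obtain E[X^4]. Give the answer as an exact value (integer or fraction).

M_X(t) = 2/(9*(1 - 7*e^(t)/9))
M^(4)(t) = (-4802*e^(4*t) - 67914*e^(3*t) - 87318*e^(2*t) - 10206*e^(t))/(16807*e^(5*t) - 108045*e^(4*t) + 277830*e^(3*t) - 357210*e^(2*t) + 229635*e^(t) - 59049)

E[X^4] = M^(4)(0) = 5320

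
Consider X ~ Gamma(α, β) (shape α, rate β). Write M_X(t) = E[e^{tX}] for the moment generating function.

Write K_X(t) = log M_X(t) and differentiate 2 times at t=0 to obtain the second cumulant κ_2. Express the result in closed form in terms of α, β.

M_X(t) = (β/(β - t))^α
K_X(t) = log M_X(t) = α*(log(β) - log(β - t))
D^2[K](t) = α/(β^2 - 2*β*t + t^2)

κ_2 = D^2[K](0) = α/β^2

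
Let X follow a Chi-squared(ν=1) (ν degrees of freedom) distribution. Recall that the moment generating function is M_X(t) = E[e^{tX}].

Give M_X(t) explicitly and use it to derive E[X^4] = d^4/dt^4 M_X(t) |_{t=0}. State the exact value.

M_X(t) = 1/√(1 - 2*t)
M′(t) = -1/(2*t*√(1 - 2*t) - √(1 - 2*t))
M′′(t) = 3/(4*t^2*√(1 - 2*t) - 4*t*√(1 - 2*t) + √(1 - 2*t))
M′′′(t) = -15/(8*t^3*√(1 - 2*t) - 12*t^2*√(1 - 2*t) + 6*t*√(1 - 2*t) - √(1 - 2*t))
M′′′′(t) = 105/(16*t^4*√(1 - 2*t) - 32*t^3*√(1 - 2*t) + 24*t^2*√(1 - 2*t) - 8*t*√(1 - 2*t) + √(1 - 2*t))

E[X^4] = M′′′′(0) = 105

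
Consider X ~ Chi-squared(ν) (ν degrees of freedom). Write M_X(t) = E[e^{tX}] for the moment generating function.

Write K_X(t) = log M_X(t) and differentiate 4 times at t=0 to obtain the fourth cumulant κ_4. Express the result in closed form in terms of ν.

κ_4 = d^4K/dt^4 |_{t=0} = 48*ν

M_X(t) = (1 - 2*t)^(-ν/2)
K_X(t) = log M_X(t) = -ν*log(1 - 2*t)/2
dK/dt = -ν/(2*t - 1)
d^2K/dt^2 = 2*ν/(4*t^2 - 4*t + 1)
d^3K/dt^3 = -8*ν/(8*t^3 - 12*t^2 + 6*t - 1)
d^4K/dt^4 = 48*ν/(16*t^4 - 32*t^3 + 24*t^2 - 8*t + 1)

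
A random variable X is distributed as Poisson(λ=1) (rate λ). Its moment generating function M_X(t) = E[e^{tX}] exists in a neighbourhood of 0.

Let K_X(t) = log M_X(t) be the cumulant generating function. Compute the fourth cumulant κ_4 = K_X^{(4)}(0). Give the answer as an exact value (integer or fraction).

κ_4 = K^(4)(0) = 1

M_X(t) = e^(e^(t) - 1)
K_X(t) = log M_X(t) = e^(t) - 1
K^(4)(t) = e^(t)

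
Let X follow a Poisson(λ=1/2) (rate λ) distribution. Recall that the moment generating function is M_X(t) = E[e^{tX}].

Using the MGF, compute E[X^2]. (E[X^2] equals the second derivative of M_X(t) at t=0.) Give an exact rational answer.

E[X^2] = d^2M/dt^2 |_{t=0} = 3/4

M_X(t) = e^(e^(t)/2 - 1/2)
dM/dt = e^(-1/2)*e^(t)*e^(e^(t)/2)/2
d^2M/dt^2 = (e^(2*t)*e^(e^(t)/2) + 2*e^(t)*e^(e^(t)/2))*e^(-1/2)/4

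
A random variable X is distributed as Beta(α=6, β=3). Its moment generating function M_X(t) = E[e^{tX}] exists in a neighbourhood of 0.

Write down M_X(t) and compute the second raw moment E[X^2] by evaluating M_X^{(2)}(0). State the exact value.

M_X(t) = ₁F₁(6; 9; t)
M^(2)(t) = 7*₁F₁(8; 11; t)/15

E[X^2] = M^(2)(0) = 7/15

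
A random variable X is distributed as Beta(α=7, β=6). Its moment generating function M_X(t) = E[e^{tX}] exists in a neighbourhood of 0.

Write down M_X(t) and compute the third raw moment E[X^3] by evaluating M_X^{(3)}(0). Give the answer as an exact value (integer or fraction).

E[X^3] = D^3[M](0) = 12/65

M_X(t) = ₁F₁(7; 13; t)
D^3[M](t) = 12*₁F₁(10; 16; t)/65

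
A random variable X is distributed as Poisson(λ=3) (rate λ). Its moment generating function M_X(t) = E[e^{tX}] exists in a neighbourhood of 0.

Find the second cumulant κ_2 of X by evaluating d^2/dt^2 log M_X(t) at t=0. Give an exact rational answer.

κ_2 = D^2[K](0) = 3

M_X(t) = e^(3*e^(t) - 3)
K_X(t) = log M_X(t) = 3*e^(t) - 3
D^2[K](t) = 3*e^(t)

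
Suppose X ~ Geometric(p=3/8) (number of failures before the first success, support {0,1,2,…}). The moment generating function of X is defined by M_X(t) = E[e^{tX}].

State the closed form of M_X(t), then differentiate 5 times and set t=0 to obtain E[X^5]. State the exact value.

E[X^5] = M^(5)(0) = 338135/81

M_X(t) = 3/(8*(1 - 5*e^(t)/8))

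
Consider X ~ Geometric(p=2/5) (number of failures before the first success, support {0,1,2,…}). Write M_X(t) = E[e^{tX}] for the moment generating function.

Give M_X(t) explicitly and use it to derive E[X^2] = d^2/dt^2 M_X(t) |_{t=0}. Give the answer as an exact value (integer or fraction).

E[X^2] = d^2M/dt^2 |_{t=0} = 6

M_X(t) = 2/(5*(1 - 3*e^(t)/5))
dM/dt = 6*e^(t)/(9*e^(2*t) - 30*e^(t) + 25)
d^2M/dt^2 = (-18*e^(2*t) - 30*e^(t))/(27*e^(3*t) - 135*e^(2*t) + 225*e^(t) - 125)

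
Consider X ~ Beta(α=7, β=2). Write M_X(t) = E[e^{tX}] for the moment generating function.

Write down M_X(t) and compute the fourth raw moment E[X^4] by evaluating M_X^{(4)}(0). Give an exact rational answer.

E[X^4] = M^(4)(0) = 14/33

M_X(t) = ₁F₁(7; 9; t)
M^(4)(t) = 14*₁F₁(11; 13; t)/33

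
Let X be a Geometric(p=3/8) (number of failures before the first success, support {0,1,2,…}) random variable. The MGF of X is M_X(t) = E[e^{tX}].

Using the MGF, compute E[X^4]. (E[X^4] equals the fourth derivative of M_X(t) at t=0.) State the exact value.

E[X^4] = M^(4)(0) = 10595/27

M_X(t) = 3/(8*(1 - 5*e^(t)/8))
M^(4)(t) = (-1875*e^(4*t) - 33000*e^(3*t) - 52800*e^(2*t) - 7680*e^(t))/(3125*e^(5*t) - 25000*e^(4*t) + 80000*e^(3*t) - 128000*e^(2*t) + 102400*e^(t) - 32768)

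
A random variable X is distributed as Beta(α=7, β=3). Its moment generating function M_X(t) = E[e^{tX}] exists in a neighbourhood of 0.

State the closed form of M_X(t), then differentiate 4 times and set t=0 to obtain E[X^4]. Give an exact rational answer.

M_X(t) = ₁F₁(7; 10; t)
dM/dt = 7*₁F₁(8; 11; t)/10
d^2M/dt^2 = 28*₁F₁(9; 12; t)/55
d^3M/dt^3 = 21*₁F₁(10; 13; t)/55
d^4M/dt^4 = 42*₁F₁(11; 14; t)/143

E[X^4] = d^4M/dt^4 |_{t=0} = 42/143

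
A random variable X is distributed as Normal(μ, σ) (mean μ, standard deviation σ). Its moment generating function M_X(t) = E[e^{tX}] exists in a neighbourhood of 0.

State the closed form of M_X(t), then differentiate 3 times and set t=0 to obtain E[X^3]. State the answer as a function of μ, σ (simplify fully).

M_X(t) = e^(μ*t + σ^2*t^2/2)
M′(t) = μ*e^(μ*t)*e^(σ^2*t^2/2) + σ^2*t*e^(μ*t)*e^(σ^2*t^2/2)
M′′(t) = μ^2*e^(μ*t)*e^(σ^2*t^2/2) + 2*μ*σ^2*t*e^(μ*t)*e^(σ^2*t^2/2) + σ^4*t^2*e^(μ*t)*e^(σ^2*t^2/2) + σ^2*e^(μ*t)*e^(σ^2*t^2/2)

E[X^3] = M′′′(0) = μ*(μ^2 + 3*σ^2)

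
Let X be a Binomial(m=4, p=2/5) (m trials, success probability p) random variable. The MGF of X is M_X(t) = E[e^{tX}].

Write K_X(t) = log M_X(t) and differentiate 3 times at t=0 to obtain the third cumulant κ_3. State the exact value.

κ_3 = K^(3)(0) = 24/125

M_X(t) = (2*e^(t)/5 + 3/5)^4
K_X(t) = log M_X(t) = 4*log(2*e^(t)/5 + 3/5)
K^(3)(t) = (-48*e^(2*t) + 72*e^(t))/(8*e^(3*t) + 36*e^(2*t) + 54*e^(t) + 27)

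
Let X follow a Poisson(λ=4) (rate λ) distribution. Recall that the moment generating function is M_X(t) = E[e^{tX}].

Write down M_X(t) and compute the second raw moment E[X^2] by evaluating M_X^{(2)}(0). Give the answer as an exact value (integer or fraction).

M_X(t) = e^(4*e^(t) - 4)
M^(2)(t) = (16*e^(2*t)*e^(4*e^(t)) + 4*e^(t)*e^(4*e^(t)))*e^(-4)

E[X^2] = M^(2)(0) = 20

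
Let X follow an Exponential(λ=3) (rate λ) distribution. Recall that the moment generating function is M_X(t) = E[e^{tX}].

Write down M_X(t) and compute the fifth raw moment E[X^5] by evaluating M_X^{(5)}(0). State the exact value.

E[X^5] = M′′′′′(0) = 40/81

M_X(t) = 3/(3 - t)
M′(t) = 3/(t^2 - 6*t + 9)
M′′(t) = -6/(t^3 - 9*t^2 + 27*t - 27)
M′′′(t) = 18/(t^4 - 12*t^3 + 54*t^2 - 108*t + 81)
M′′′′(t) = -72/(t^5 - 15*t^4 + 90*t^3 - 270*t^2 + 405*t - 243)
M′′′′′(t) = 360/(t^6 - 18*t^5 + 135*t^4 - 540*t^3 + 1215*t^2 - 1458*t + 729)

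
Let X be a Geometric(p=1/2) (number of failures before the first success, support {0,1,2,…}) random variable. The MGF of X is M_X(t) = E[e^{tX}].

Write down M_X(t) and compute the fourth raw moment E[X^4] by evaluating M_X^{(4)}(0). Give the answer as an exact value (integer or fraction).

E[X^4] = M^(4)(0) = 75

M_X(t) = 1/(2*(1 - e^(t)/2))
M^(4)(t) = (-e^(4*t) - 22*e^(3*t) - 44*e^(2*t) - 8*e^(t))/(e^(5*t) - 10*e^(4*t) + 40*e^(3*t) - 80*e^(2*t) + 80*e^(t) - 32)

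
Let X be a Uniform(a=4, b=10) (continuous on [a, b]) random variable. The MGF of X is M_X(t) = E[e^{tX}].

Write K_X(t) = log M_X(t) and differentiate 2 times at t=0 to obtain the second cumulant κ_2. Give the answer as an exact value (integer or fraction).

κ_2 = K′′(0) = 3

M_X(t) = (e^(10*t) - e^(4*t))/(6*t)
K_X(t) = log M_X(t) = -log(t) + log(e^(10*t) - e^(4*t)) - log(6)
K′(t) = (10*t*e^(6*t) - 4*t - e^(6*t) + 1)/(t*e^(6*t) - t)
K′′(t) = (-36*t^2*e^(6*t) + e^(12*t) - 2*e^(6*t) + 1)/(t^2*e^(12*t) - 2*t^2*e^(6*t) + t^2)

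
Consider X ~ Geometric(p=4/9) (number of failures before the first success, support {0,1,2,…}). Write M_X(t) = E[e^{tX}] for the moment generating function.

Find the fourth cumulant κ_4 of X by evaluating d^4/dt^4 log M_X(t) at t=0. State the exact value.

M_X(t) = 4/(9*(1 - 5*e^(t)/9))
K_X(t) = log M_X(t) = -log(1 - 5*e^(t)/9) - 2*log(3) + 2*log(2)
D^4[K](t) = (1125*e^(3*t) + 8100*e^(2*t) + 3645*e^(t))/(625*e^(4*t) - 4500*e^(3*t) + 12150*e^(2*t) - 14580*e^(t) + 6561)

κ_4 = D^4[K](0) = 6435/128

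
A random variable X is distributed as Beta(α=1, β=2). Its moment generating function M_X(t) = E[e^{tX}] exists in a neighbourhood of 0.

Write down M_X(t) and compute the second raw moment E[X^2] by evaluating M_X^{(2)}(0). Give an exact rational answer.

M_X(t) = ₁F₁(1; 3; t)
M^(2)(t) = ₁F₁(3; 5; t)/6

E[X^2] = M^(2)(0) = 1/6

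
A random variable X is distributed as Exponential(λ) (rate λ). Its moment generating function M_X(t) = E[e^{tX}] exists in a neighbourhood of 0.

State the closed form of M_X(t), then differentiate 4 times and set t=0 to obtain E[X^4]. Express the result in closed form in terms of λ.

M_X(t) = λ/(λ - t)
M^(4)(t) = -24*λ/(-λ^5 + 5*λ^4*t - 10*λ^3*t^2 + 10*λ^2*t^3 - 5*λ*t^4 + t^5)

E[X^4] = M^(4)(0) = 24/λ^4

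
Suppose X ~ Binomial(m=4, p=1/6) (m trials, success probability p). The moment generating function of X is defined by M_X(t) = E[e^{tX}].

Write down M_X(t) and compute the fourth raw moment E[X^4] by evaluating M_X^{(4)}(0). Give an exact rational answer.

M_X(t) = (e^(t)/6 + 5/6)^4
dM/dt = e^(4*t)/324 + 5*e^(3*t)/108 + 25*e^(2*t)/108 + 125*e^(t)/324
d^2M/dt^2 = e^(4*t)/81 + 5*e^(3*t)/36 + 25*e^(2*t)/54 + 125*e^(t)/324
d^3M/dt^3 = 4*e^(4*t)/81 + 5*e^(3*t)/12 + 25*e^(2*t)/27 + 125*e^(t)/324
d^4M/dt^4 = 16*e^(4*t)/81 + 5*e^(3*t)/4 + 50*e^(2*t)/27 + 125*e^(t)/324

E[X^4] = d^4M/dt^4 |_{t=0} = 199/54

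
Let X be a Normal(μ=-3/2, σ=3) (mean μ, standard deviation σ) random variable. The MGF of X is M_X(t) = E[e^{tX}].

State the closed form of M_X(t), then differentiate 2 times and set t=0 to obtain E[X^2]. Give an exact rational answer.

E[X^2] = M′′(0) = 45/4

M_X(t) = e^(9*t^2/2 - 3*t/2)
M′(t) = 9*t*e^(-3*t/2)*e^(9*t^2/2) - 3*e^(-3*t/2)*e^(9*t^2/2)/2
M′′(t) = (324*t^2*e^(9*t^2/2) - 108*t*e^(9*t^2/2) + 45*e^(9*t^2/2))*e^(-3*t/2)/4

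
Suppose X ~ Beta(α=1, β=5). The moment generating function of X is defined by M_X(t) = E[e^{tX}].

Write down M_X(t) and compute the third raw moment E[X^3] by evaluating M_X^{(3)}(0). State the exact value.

E[X^3] = D^3[M](0) = 1/56

M_X(t) = ₁F₁(1; 6; t)
D^3[M](t) = ₁F₁(4; 9; t)/56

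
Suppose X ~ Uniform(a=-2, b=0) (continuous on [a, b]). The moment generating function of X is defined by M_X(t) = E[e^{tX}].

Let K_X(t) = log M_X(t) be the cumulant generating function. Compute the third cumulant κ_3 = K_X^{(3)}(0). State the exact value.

κ_3 = K′′′(0) = 0

M_X(t) = (1 - e^(-2*t))/(2*t)
K_X(t) = log M_X(t) = -log(t) + log(1 - e^(-2*t)) - log(2)
K′(t) = (2*t - e^(2*t) + 1)/(t*e^(2*t) - t)
K′′(t) = (-4*t^2*e^(2*t) + e^(4*t) - 2*e^(2*t) + 1)/(t^2*e^(4*t) - 2*t^2*e^(2*t) + t^2)
K′′′(t) = (8*t^3*e^(4*t) + 8*t^3*e^(2*t) - 2*e^(6*t) + 6*e^(4*t) - 6*e^(2*t) + 2)/(t^3*e^(6*t) - 3*t^3*e^(4*t) + 3*t^3*e^(2*t) - t^3)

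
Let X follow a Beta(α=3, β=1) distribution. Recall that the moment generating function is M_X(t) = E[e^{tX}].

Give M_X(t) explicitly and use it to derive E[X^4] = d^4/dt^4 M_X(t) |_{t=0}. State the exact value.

M_X(t) = ₁F₁(3; 4; t)
D^4[M](t) = 3*₁F₁(7; 8; t)/7

E[X^4] = D^4[M](0) = 3/7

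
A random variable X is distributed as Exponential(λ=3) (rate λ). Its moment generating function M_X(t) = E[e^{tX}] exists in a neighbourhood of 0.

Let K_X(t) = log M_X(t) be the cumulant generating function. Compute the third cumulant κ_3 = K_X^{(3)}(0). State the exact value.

M_X(t) = 3/(3 - t)
K_X(t) = log M_X(t) = -log(3 - t) + log(3)
K′(t) = -1/(t - 3)
K′′(t) = 1/(t^2 - 6*t + 9)
K′′′(t) = -2/(t^3 - 9*t^2 + 27*t - 27)

κ_3 = K′′′(0) = 2/27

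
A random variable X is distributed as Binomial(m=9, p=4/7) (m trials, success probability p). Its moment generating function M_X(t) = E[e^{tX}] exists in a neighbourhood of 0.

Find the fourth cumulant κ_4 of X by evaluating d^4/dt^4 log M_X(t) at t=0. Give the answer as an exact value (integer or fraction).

κ_4 = D^4[K](0) = -2484/2401

M_X(t) = (4*e^(t)/7 + 3/7)^9
K_X(t) = log M_X(t) = 9*log(4*e^(t)/7 + 3/7)
D^4[K](t) = (1728*e^(3*t) - 5184*e^(2*t) + 972*e^(t))/(256*e^(4*t) + 768*e^(3*t) + 864*e^(2*t) + 432*e^(t) + 81)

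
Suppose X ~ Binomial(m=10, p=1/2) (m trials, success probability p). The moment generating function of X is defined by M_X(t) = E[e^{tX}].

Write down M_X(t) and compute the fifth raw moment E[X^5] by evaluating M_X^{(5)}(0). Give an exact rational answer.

E[X^5] = D^5[M](0) = 13375/2

M_X(t) = (e^(t)/2 + 1/2)^10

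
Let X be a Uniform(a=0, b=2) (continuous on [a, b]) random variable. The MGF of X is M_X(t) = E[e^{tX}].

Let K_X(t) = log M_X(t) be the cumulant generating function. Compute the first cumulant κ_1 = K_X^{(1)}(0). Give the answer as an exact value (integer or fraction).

κ_1 = D[K](0) = 1

M_X(t) = (e^(2*t) - 1)/(2*t)
K_X(t) = log M_X(t) = -log(t) + log(e^(2*t) - 1) - log(2)
D[K](t) = (2*t*e^(2*t) - e^(2*t) + 1)/(t*e^(2*t) - t)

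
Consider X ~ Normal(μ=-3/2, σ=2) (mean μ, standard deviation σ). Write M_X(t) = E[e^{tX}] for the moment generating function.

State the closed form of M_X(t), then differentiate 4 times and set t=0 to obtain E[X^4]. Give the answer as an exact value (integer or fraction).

M_X(t) = e^(2*t^2 - 3*t/2)
dM/dt = 4*t*e^(-3*t/2)*e^(2*t^2) - 3*e^(-3*t/2)*e^(2*t^2)/2
d^2M/dt^2 = (64*t^2*e^(2*t^2) - 48*t*e^(2*t^2) + 25*e^(2*t^2))*e^(-3*t/2)/4
d^3M/dt^3 = (512*t^3*e^(2*t^2) - 576*t^2*e^(2*t^2) + 600*t*e^(2*t^2) - 171*e^(2*t^2))*e^(-3*t/2)/8
d^4M/dt^4 = (4096*t^4*e^(2*t^2) - 6144*t^3*e^(2*t^2) + 9600*t^2*e^(2*t^2) - 5472*t*e^(2*t^2) + 1713*e^(2*t^2))*e^(-3*t/2)/16

E[X^4] = d^4M/dt^4 |_{t=0} = 1713/16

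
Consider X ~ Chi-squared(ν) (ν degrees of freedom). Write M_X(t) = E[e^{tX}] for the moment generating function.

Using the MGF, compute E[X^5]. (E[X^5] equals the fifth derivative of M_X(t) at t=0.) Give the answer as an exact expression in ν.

M_X(t) = (1 - 2*t)^(-ν/2)
dM/dt = -ν/(2*t*(1 - 2*t)^(ν/2) - (1 - 2*t)^(ν/2))
d^2M/dt^2 = (ν^2 + 2*ν)/(4*t^2*(1 - 2*t)^(ν/2) - 4*t*(1 - 2*t)^(ν/2) + (1 - 2*t)^(ν/2))
d^3M/dt^3 = (-ν^3 - 6*ν^2 - 8*ν)/(8*t^3*(1 - 2*t)^(ν/2) - 12*t^2*(1 - 2*t)^(ν/2) + 6*t*(1 - 2*t)^(ν/2) - (1 - 2*t)^(ν/2))
d^4M/dt^4 = (ν^4 + 12*ν^3 + 44*ν^2 + 48*ν)/(16*t^4*(1 - 2*t)^(ν/2) - 32*t^3*(1 - 2*t)^(ν/2) + 24*t^2*(1 - 2*t)^(ν/2) - 8*t*(1 - 2*t)^(ν/2) + (1 - 2*t)^(ν/2))

E[X^5] = d^5M/dt^5 |_{t=0} = ν*(ν^4 + 20*ν^3 + 140*ν^2 + 400*ν + 384)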